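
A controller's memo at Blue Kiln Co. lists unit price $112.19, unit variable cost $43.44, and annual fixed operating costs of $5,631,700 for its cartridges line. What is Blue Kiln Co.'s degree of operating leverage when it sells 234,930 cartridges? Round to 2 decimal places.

Total contribution margin = 234,930 × $68.75 = $16,151,437.50.
Operating income = contribution − fixed costs = $16,151,437.50 − $5,631,700 = $10,519,737.50.
DOL = contribution ÷ EBIT = $16,151,437.50 ÷ $10,519,737.50 = 1.5353.

1.54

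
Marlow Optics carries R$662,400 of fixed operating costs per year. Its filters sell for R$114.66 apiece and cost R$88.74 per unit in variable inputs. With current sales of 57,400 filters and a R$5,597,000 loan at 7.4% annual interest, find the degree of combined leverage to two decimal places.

At 57,400 units, contribution = 57,400 × R$25.92 = R$1,487,808.00.
EBIT = R$1,487,808.00 − R$662,400 = R$825,408.00. Interest = R$414,178.00.
DOL = R$1,487,808.00 ÷ R$825,408.00 = 1.8025; DFL = R$825,408.00 ÷ R$411,230.00 = 2.0072.
Combined leverage = 1.8025 × 2.0072 = 3.6180.

3.62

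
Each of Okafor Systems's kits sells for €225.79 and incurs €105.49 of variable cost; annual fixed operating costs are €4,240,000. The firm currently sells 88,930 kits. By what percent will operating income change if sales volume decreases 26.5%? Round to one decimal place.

Total contribution margin = 88,930 × €120.30 = €10,698,279.00.
EBIT = €10,698,279.00 − €4,240,000 = €6,458,279.00.
Degree of operating leverage = €10,698,279.00 / €6,458,279.00 = 1.6565.
Operating income changes by 1.6565 × -26.5% = -43.9%.

-43.9%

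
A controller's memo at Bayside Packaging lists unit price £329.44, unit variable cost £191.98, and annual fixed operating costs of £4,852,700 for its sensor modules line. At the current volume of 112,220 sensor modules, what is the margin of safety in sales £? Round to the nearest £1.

Unit CM = price − variable cost = £329.44 − £191.98 = £137.46. Break-even units = £4,852,700 ÷ £137.46 = 35,302.63; break-even revenue = 35,302.63 × £329.44 = £11,630,099.58.
Actual sales revenue = 112,220 × £329.44 = £36,969,756.80.
Margin of safety = £36,969,756.80 − £11,630,099.58 = £25,339,657.

£25,339,657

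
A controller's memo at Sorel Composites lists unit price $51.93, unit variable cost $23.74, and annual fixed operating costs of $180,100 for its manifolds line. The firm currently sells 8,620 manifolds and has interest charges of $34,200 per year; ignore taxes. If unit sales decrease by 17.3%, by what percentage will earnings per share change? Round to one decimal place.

Contribution at this volume is 8,620 × $28.19 = $242,997.80.
Operating income = contribution − fixed costs = $242,997.80 − $180,100 = $62,897.80.
Interest = $34,200.00, so EBIT − I = $28,697.80.
Degree of combined leverage = contribution ÷ (EBIT − I) = $242,997.80 ÷ $28,697.80 = 8.4675.
%ΔEPS = DCL × %ΔSales = 8.4675 × -17.3% = -146.5%.

-146.5%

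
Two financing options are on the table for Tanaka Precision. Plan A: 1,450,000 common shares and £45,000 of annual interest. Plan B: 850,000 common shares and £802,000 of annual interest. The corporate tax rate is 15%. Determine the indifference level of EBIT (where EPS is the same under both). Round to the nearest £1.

At indifference, (EBIT − 45,000)(1 − t)/1,450,000 = (EBIT − 802,000)(1 − t)/850,000.
The (1 − t) factor cancels: (EBIT − 45,000) × 850,000 = (EBIT − 802,000) × 1,450,000.
EBIT × (1,450,000 − 850,000) = 802,000 × 1,450,000 − 45,000 × 850,000 = 1,124,650,000,000, so EBIT = 1,124,650,000,000 ÷ 600,000 = 1,874,416.67.

£1,874,417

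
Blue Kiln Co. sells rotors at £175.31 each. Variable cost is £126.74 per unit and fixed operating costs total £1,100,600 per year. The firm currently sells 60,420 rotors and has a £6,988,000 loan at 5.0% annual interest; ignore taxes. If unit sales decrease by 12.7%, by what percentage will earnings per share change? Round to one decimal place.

Contribution at this volume is 60,420 × £48.57 = £2,934,599.40.
Subtracting fixed costs: EBIT = £2,934,599.40 − £1,100,600 = £1,833,999.40.
After interest of £349,400.00, pre-tax earnings = £1,484,599.40.
Degree of combined leverage = contribution ÷ (EBIT − I) = £2,934,599.40 ÷ £1,484,599.40 = 1.9767.
%ΔEPS = DCL × %ΔSales = 1.9767 × -12.7% = -25.1%.

-25.1%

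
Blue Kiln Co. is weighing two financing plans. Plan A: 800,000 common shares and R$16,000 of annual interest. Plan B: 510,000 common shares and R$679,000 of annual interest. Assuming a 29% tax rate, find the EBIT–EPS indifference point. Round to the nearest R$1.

Set EPS_A = EPS_B: (EBIT − R$16,000)(1 − 0.29) ÷ 800,000 = (EBIT − R$679,000)(1 − 0.29) ÷ 510,000.
Cancelling (1 − t) and cross-multiplying: 510,000·(EBIT − 16,000) = 800,000·(EBIT − 679,000).
Solving, EBIT = (679,000·800,000 − 16,000·510,000) / (800,000 − 510,000) = 535,040,000,000 / 290,000 = 1,844,965.52.

R$1,844,966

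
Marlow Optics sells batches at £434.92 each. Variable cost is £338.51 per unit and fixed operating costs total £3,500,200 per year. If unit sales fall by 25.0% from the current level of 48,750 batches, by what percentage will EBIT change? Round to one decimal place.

At 48,750 units, contribution = 48,750 × £96.41 = £4,699,987.50.
Subtracting fixed costs: EBIT = £4,699,987.50 − £3,500,200 = £1,199,787.50.
So DOL = total CM / EBIT = £4,699,987.50 / £1,199,787.50 = 3.9173.
So EBIT moves 3.9173 × (-25.0%) = -97.9%.

-97.9%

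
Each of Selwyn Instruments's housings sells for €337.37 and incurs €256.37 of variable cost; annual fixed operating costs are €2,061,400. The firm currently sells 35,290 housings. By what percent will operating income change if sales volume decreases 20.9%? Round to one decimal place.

-75.0%

Contribution at this volume is 35,290 × €81.00 = €2,858,490.00.
Operating income = contribution − fixed costs = €2,858,490.00 − €2,061,400 = €797,090.00.
DOL = contribution ÷ EBIT = €2,858,490.00 ÷ €797,090.00 = 3.5862.
%ΔEBIT = DOL × %ΔSales = 3.5862 × -20.9% = -75.0%.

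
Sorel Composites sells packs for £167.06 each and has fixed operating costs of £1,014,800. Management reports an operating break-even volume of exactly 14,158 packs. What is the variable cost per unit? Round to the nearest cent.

£95.38

Contribution per unit must be FC / Q = £1,014,800 / 14,158 = £71.6768.
Variable cost per unit = £167.06 − £71.6768 = £95.38.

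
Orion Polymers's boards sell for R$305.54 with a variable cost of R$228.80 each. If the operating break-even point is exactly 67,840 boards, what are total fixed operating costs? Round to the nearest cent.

R$5,206,041.60

Unit CM = price − variable cost = R$305.54 − R$228.80 = R$76.74.
Since BE = FC / CM, FC = 67,840 × R$76.74 = R$5,206,041.60.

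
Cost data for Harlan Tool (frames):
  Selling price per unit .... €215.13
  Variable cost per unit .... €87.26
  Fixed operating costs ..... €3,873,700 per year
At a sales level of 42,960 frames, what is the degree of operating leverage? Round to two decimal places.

3.39

Total contribution margin = 42,960 × €127.87 = €5,493,295.20.
EBIT = €5,493,295.20 − €3,873,700 = €1,619,595.20.
So DOL = total CM / EBIT = €5,493,295.20 / €1,619,595.20 = 3.3918.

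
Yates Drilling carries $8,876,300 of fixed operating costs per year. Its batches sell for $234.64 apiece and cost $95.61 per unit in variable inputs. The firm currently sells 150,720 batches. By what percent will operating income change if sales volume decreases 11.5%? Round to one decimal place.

-20.0%

Contribution at this volume is 150,720 × $139.03 = $20,954,601.60.
EBIT = $20,954,601.60 − $8,876,300 = $12,078,301.60.
DOL = contribution ÷ EBIT = $20,954,601.60 ÷ $12,078,301.60 = 1.7349.
So EBIT moves 1.7349 × (-11.5%) = -20.0%.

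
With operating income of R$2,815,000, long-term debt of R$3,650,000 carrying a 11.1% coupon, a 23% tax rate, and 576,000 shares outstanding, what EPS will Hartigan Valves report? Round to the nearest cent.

R$3.22

Pre-tax income = R$2,815,000 − R$405,150.00 = R$2,409,850.00.
After tax at 23%: net income = R$2,409,850.00 × 0.77 = R$1,855,584.50.
EPS = R$1,855,584.50 ÷ 576,000 = R$3.22.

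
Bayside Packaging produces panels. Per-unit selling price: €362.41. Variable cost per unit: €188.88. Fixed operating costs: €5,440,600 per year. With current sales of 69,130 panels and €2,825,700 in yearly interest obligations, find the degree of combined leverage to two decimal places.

At 69,130 units, contribution = 69,130 × €173.53 = €11,996,128.90.
EBIT = €11,996,128.90 − €5,440,600 = €6,555,528.90. Interest = €2,825,700.00.
DOL = €11,996,128.90 ÷ €6,555,528.90 = 1.8299; DFL = €6,555,528.90 ÷ €3,729,828.90 = 1.7576.
Combined leverage = 1.8299 × 1.7576 = 3.2162.

3.22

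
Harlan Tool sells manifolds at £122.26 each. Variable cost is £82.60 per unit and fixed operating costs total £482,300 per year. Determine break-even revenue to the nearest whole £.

Contribution margin per unit = £122.26 − £82.60 = £39.66, a CM ratio of £39.66 ÷ £122.26 = 0.3244.
Break-even sales = FC ÷ CM ratio = £482,300 × £122.26 / £39.66 = £1,486,788.

£1,486,788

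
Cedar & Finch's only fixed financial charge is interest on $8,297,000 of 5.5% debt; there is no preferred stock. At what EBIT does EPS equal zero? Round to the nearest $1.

$456,335

Annual interest = 5.5% × $8,297,000 = $456,335.00.
With no preferred dividends, EPS = 0 when EBIT exactly covers interest, so the financial break-even EBIT is $456,335.00.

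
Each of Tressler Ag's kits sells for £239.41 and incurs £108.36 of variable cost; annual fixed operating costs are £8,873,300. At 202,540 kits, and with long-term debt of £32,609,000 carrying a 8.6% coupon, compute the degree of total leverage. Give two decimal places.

Total contribution margin = 202,540 × £131.05 = £26,542,867.00.
Subtracting fixed costs: EBIT = £26,542,867.00 − £8,873,300 = £17,669,567.00. Interest = £2,804,374.00.
DOL = £26,542,867.00 ÷ £17,669,567.00 = 1.5022; DFL = £17,669,567.00 ÷ £14,865,193.00 = 1.1887.
DCL = DOL × DFL = 1.5022 × 1.1887 = 1.7857.

1.79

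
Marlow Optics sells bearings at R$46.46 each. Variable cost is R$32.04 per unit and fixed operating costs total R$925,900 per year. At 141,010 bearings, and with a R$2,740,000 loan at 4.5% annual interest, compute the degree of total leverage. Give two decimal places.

2.07

At 141,010 units, contribution = 141,010 × R$14.42 = R$2,033,364.20.
Subtracting fixed costs: EBIT = R$2,033,364.20 − R$925,900 = R$1,107,464.20. Interest = R$123,300.00.
DOL = R$2,033,364.20 ÷ R$1,107,464.20 = 1.8361; DFL = R$1,107,464.20 ÷ R$984,164.20 = 1.1253.
Combined leverage = 1.8361 × 1.1253 = 2.0662.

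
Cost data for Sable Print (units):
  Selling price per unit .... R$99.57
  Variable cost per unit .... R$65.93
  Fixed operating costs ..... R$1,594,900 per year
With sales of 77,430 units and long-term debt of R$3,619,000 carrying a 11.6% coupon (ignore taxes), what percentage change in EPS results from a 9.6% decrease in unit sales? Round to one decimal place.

At 77,430 units, contribution = 77,430 × R$33.64 = R$2,604,745.20.
EBIT = R$2,604,745.20 − R$1,594,900 = R$1,009,845.20.
After interest of R$419,804.00, pre-tax earnings = R$590,041.20.
DCL = total CM / (EBIT − I) = R$2,604,745.20 / R$590,041.20 = 4.4145.
EPS therefore changes by 4.4145 × (-9.6%) = -42.4%.

-42.4%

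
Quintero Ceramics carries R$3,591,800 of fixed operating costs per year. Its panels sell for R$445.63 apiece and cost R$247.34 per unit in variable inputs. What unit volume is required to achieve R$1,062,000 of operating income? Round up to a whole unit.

23,470 panels

Contribution margin per unit = R$445.63 − R$247.34 = R$198.29.
Need Q such that Q × R$198.29 − R$3,591,800 = R$1,062,000, i.e. Q = R$4,653,800 / R$198.29 = 23,469.67 → 23,470.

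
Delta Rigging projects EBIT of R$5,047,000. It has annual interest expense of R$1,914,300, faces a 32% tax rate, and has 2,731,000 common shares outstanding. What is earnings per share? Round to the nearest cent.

Pre-tax income = R$5,047,000 − R$1,914,300.00 = R$3,132,700.00.
Net income = R$3,132,700.00 × (1 − 0.32) = R$2,130,236.00.
Per share: R$2,130,236.00 / 2,731,000 shares = R$0.78.

R$0.78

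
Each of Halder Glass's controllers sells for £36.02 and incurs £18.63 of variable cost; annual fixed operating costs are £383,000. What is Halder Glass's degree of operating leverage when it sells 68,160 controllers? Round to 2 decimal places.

1.48

At 68,160 units, contribution = 68,160 × £17.39 = £1,185,302.40.
EBIT = £1,185,302.40 − £383,000 = £802,302.40.
DOL = contribution ÷ EBIT = £1,185,302.40 ÷ £802,302.40 = 1.4774.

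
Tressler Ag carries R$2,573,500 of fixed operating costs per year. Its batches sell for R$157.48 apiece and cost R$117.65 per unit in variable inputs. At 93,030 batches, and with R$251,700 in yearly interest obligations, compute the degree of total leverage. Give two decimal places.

Contribution at this volume is 93,030 × R$39.83 = R$3,705,384.90.
Operating income = contribution − fixed costs = R$3,705,384.90 − R$2,573,500 = R$1,131,884.90. Interest = R$251,700.00, so EBIT − I = R$880,184.90.
DCL = contribution ÷ (EBIT − I) = R$3,705,384.90 ÷ R$880,184.90 = 4.2098.

4.21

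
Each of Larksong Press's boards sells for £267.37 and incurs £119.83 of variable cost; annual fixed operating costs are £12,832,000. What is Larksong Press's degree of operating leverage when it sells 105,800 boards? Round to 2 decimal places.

5.62

Total contribution margin = 105,800 × £147.54 = £15,609,732.00.
Operating income = contribution − fixed costs = £15,609,732.00 − £12,832,000 = £2,777,732.00.
DOL = contribution ÷ EBIT = £15,609,732.00 ÷ £2,777,732.00 = 5.6196.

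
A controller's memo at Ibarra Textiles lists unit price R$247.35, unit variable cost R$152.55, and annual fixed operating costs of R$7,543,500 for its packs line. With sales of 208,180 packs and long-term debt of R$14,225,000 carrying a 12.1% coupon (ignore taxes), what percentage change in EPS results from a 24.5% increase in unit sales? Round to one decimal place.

+46.2%

Total contribution margin = 208,180 × R$94.80 = R$19,735,464.00.
Operating income = contribution − fixed costs = R$19,735,464.00 − R$7,543,500 = R$12,191,964.00.
After interest of R$1,721,225.00, pre-tax earnings = R$10,470,739.00.
DCL = total CM / (EBIT − I) = R$19,735,464.00 / R$10,470,739.00 = 1.8848.
EPS therefore changes by 1.8848 × (+24.5%) = +46.2%.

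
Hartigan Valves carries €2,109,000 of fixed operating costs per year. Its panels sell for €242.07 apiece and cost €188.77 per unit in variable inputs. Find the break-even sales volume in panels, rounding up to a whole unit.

39,569 panels

Each unit contributes €242.07 − €188.77 = €53.30.
Break-even Q = €2,109,000 / €53.30 = 39,568.48 → 39,569 panels.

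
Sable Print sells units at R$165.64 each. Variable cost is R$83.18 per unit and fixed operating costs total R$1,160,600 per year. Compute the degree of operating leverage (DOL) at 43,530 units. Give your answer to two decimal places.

1.48

Total contribution margin = 43,530 × R$82.46 = R$3,589,483.80.
Subtracting fixed costs: EBIT = R$3,589,483.80 − R$1,160,600 = R$2,428,883.80.
DOL = contribution ÷ EBIT = R$3,589,483.80 ÷ R$2,428,883.80 = 1.4778.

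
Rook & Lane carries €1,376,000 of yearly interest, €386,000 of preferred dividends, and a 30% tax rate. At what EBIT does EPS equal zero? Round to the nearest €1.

€1,927,429

Preferred dividends are paid after tax, so their pre-tax equivalent is €386,000 ÷ (1 − 0.30) = €551,428.57.
EPS = 0 when EBIT covers interest plus the pre-tax preferred burden: €1,376,000 + €551,428.57 = €1,927,428.57.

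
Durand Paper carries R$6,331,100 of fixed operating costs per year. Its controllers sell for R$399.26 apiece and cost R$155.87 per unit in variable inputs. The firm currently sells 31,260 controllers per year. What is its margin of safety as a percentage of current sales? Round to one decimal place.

Contribution margin per unit = R$399.26 − R$155.87 = R$243.39. Break-even units = R$6,331,100 ÷ R$243.39 = 26,012.16; break-even revenue = 26,012.16 × R$399.26 = R$10,385,615.62.
Current sales = 31,260 × R$399.26 = R$12,480,867.60.
Margin of safety = (R$12,480,867.60 − R$10,385,615.62) ÷ R$12,480,867.60 = 16.8%.

16.8%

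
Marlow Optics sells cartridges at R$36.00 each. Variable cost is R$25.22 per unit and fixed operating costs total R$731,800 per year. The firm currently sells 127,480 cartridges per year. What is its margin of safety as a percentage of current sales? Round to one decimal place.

46.7%

Each unit contributes R$36.00 − R$25.22 = R$10.78. Break-even units = R$731,800 ÷ R$10.78 = 67,884.97; break-even revenue = 67,884.97 × R$36.00 = R$2,443,859.00.
Actual sales revenue = 127,480 × R$36.00 = R$4,589,280.00.
Margin of safety = (R$4,589,280.00 − R$2,443,859.00) ÷ R$4,589,280.00 = 46.7%.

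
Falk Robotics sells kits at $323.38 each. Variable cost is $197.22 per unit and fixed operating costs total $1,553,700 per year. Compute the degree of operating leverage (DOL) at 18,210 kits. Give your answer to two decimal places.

At 18,210 units, contribution = 18,210 × $126.16 = $2,297,373.60.
Operating income = contribution − fixed costs = $2,297,373.60 − $1,553,700 = $743,673.60.
So DOL = total CM / EBIT = $2,297,373.60 / $743,673.60 = 3.0892.

3.09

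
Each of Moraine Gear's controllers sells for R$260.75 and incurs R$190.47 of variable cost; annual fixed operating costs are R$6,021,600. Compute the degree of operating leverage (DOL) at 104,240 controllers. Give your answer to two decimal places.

Total contribution margin = 104,240 × R$70.28 = R$7,325,987.20.
EBIT = R$7,325,987.20 − R$6,021,600 = R$1,304,387.20.
DOL = contribution ÷ EBIT = R$7,325,987.20 ÷ R$1,304,387.20 = 5.6164.

5.62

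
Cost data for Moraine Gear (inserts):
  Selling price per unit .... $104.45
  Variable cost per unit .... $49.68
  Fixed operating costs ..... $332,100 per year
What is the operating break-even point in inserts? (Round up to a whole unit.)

6,064 inserts

Unit CM = price − variable cost = $104.45 − $49.68 = $54.77.
Break-even Q = $332,100 / $54.77 = 6,063.54 → 6,064 inserts.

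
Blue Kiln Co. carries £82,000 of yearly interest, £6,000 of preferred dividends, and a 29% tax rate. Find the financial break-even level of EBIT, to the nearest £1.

Grossing the preferred dividend up to pre-tax terms: £6,000 / (1 − 0.29) = £8,450.70.
Financial break-even EBIT = interest + D_p ÷ (1 − t) = £82,000 + £8,450.70 = £90,450.70.

£90,451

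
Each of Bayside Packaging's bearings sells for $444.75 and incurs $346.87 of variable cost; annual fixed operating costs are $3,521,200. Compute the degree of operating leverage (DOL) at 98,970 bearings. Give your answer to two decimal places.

1.57

Contribution at this volume is 98,970 × $97.88 = $9,687,183.60.
EBIT = $9,687,183.60 − $3,521,200 = $6,165,983.60.
DOL = contribution ÷ EBIT = $9,687,183.60 ÷ $6,165,983.60 = 1.5711.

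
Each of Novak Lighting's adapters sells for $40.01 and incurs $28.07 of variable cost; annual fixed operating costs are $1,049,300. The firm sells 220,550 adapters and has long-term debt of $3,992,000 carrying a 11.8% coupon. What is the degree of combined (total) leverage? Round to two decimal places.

2.37

Total contribution margin = 220,550 × $11.94 = $2,633,367.00.
Operating income = contribution − fixed costs = $2,633,367.00 − $1,049,300 = $1,584,067.00. Interest = $471,056.00, so EBIT − I = $1,113,011.00.
Degree of total leverage = total CM / (EBIT − interest) = $2,633,367.00 / $1,113,011.00 = 2.3660.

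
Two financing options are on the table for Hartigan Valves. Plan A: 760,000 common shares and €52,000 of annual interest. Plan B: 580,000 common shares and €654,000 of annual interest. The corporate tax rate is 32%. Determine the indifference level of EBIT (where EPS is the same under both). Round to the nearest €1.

Set EPS_A = EPS_B: (EBIT − €52,000)(1 − 0.32) ÷ 760,000 = (EBIT − €654,000)(1 − 0.32) ÷ 580,000.
The (1 − t) factor cancels: (EBIT − 52,000) × 580,000 = (EBIT − 654,000) × 760,000.
Solving, EBIT = (654,000·760,000 − 52,000·580,000) / (760,000 − 580,000) = 466,880,000,000 / 180,000 = 2,593,777.78.

€2,593,778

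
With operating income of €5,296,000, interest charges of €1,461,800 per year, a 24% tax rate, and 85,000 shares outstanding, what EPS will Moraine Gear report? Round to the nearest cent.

€34.28

Pre-tax income = €5,296,000 − €1,461,800.00 = €3,834,200.00.
After tax at 24%: net income = €3,834,200.00 × 0.76 = €2,913,992.00.
EPS = €2,913,992.00 ÷ 85,000 = €34.28.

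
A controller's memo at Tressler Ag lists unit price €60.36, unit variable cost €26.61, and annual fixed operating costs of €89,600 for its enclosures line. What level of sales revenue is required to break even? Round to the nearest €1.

€160,245

Contribution margin per unit = €60.36 − €26.61 = €33.75, a CM ratio of €33.75 ÷ €60.36 = 0.5591.
Break-even revenue = fixed costs × price ÷ CM = €89,600 × €60.36 ÷ €33.75 = €160,245.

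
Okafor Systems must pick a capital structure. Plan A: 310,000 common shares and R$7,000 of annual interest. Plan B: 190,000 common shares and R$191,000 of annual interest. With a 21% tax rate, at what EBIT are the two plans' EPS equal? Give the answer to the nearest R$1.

Set EPS_A = EPS_B: (EBIT − R$7,000)(1 − 0.21) ÷ 310,000 = (EBIT − R$191,000)(1 − 0.21) ÷ 190,000.
Cancelling (1 − t) and cross-multiplying: 190,000·(EBIT − 7,000) = 310,000·(EBIT − 191,000).
Solving, EBIT = (191,000·310,000 − 7,000·190,000) / (310,000 − 190,000) = 57,880,000,000 / 120,000 = 482,333.33.

R$482,333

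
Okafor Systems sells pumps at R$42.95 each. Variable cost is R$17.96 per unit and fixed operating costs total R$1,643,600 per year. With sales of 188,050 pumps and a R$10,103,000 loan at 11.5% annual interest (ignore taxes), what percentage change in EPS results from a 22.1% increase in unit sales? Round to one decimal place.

At 188,050 units, contribution = 188,050 × R$24.99 = R$4,699,369.50.
Subtracting fixed costs: EBIT = R$4,699,369.50 − R$1,643,600 = R$3,055,769.50.
Interest = R$1,161,845.00, so EBIT − I = R$1,893,924.50.
Degree of combined leverage = contribution ÷ (EBIT − I) = R$4,699,369.50 ÷ R$1,893,924.50 = 2.4813.
%ΔEPS = DCL × %ΔSales = 2.4813 × +22.1% = +54.8%.

+54.8%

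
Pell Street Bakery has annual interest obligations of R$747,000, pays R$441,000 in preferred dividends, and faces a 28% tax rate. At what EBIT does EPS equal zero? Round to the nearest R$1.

Preferred dividends are paid after tax, so their pre-tax equivalent is R$441,000 ÷ (1 − 0.28) = R$612,500.00.
Financial break-even EBIT = interest + D_p ÷ (1 − t) = R$747,000 + R$612,500.00 = R$1,359,500.00.

R$1,359,500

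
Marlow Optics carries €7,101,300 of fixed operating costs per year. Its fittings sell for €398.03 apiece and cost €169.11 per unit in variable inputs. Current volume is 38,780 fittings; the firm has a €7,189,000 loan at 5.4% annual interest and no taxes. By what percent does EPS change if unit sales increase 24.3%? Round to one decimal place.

Contribution at this volume is 38,780 × €228.92 = €8,877,517.60.
EBIT = €8,877,517.60 − €7,101,300 = €1,776,217.60.
After interest of €388,206.00, pre-tax earnings = €1,388,011.60.
Degree of combined leverage = contribution ÷ (EBIT − I) = €8,877,517.60 ÷ €1,388,011.60 = 6.3959.
EPS therefore changes by 6.3959 × (+24.3%) = +155.4%.

+155.4%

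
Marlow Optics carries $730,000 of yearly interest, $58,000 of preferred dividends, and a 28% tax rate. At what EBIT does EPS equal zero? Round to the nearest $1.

Grossing the preferred dividend up to pre-tax terms: $58,000 / (1 − 0.28) = $80,555.56.
Financial break-even EBIT = interest + D_p ÷ (1 − t) = $730,000 + $80,555.56 = $810,555.56.

$810,556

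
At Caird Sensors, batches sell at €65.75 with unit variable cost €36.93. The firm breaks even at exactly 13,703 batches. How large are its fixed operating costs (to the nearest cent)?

Unit CM = price − variable cost = €65.75 − €36.93 = €28.82.
Since BE = FC / CM, FC = 13,703 × €28.82 = €394,920.46.

€394,920.46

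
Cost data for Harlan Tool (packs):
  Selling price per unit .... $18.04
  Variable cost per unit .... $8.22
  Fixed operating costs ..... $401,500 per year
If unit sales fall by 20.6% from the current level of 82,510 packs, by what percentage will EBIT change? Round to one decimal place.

Contribution at this volume is 82,510 × $9.82 = $810,248.20.
Subtracting fixed costs: EBIT = $810,248.20 − $401,500 = $408,748.20.
Degree of operating leverage = $810,248.20 / $408,748.20 = 1.9823.
%ΔEBIT = DOL × %ΔSales = 1.9823 × -20.6% = -40.8%.

-40.8%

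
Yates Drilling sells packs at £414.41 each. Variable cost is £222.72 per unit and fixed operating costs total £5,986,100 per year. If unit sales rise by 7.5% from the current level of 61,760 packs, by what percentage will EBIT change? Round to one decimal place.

+15.2%

Contribution at this volume is 61,760 × £191.69 = £11,838,774.40.
Subtracting fixed costs: EBIT = £11,838,774.40 − £5,986,100 = £5,852,674.40.
So DOL = total CM / EBIT = £11,838,774.40 / £5,852,674.40 = 2.0228.
Operating income changes by 2.0228 × +7.5% = +15.2%.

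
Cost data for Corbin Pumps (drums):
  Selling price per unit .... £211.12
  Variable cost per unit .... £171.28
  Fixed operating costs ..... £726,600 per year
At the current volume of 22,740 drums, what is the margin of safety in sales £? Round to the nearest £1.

£950,472

Each unit contributes £211.12 − £171.28 = £39.84. Break-even units = £726,600 ÷ £39.84 = 18,237.95; break-even revenue = 18,237.95 × £211.12 = £3,850,396.39.
Actual sales revenue = 22,740 × £211.12 = £4,800,868.80.
Margin of safety = £4,800,868.80 − £3,850,396.39 = £950,472.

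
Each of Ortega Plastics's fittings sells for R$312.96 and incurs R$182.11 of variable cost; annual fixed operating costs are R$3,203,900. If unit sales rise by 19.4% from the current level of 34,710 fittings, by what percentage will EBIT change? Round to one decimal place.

+65.9%

Total contribution margin = 34,710 × R$130.85 = R$4,541,803.50.
Operating income = contribution − fixed costs = R$4,541,803.50 − R$3,203,900 = R$1,337,903.50.
DOL = contribution ÷ EBIT = R$4,541,803.50 ÷ R$1,337,903.50 = 3.3947.
Operating income changes by 3.3947 × +19.4% = +65.9%.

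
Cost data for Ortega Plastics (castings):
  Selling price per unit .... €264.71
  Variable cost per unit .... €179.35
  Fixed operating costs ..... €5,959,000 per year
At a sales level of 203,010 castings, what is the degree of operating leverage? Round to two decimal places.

1.52

Total contribution margin = 203,010 × €85.36 = €17,328,933.60.
Subtracting fixed costs: EBIT = €17,328,933.60 − €5,959,000 = €11,369,933.60.
So DOL = total CM / EBIT = €17,328,933.60 / €11,369,933.60 = 1.5241.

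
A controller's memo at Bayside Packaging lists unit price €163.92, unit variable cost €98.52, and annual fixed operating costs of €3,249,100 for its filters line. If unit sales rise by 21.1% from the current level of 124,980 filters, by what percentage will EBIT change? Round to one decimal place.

+35.0%

Total contribution margin = 124,980 × €65.40 = €8,173,692.00.
Subtracting fixed costs: EBIT = €8,173,692.00 − €3,249,100 = €4,924,592.00.
DOL = contribution ÷ EBIT = €8,173,692.00 ÷ €4,924,592.00 = 1.6598.
So EBIT moves 1.6598 × (+21.1%) = +35.0%.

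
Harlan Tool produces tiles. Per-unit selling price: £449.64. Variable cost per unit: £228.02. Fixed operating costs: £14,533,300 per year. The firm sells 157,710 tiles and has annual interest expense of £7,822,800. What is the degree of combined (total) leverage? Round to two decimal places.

2.77

Total contribution margin = 157,710 × £221.62 = £34,951,690.20.
EBIT = £34,951,690.20 − £14,533,300 = £20,418,390.20. Interest = £7,822,800.00, so EBIT − I = £12,595,590.20.
Degree of total leverage = total CM / (EBIT − interest) = £34,951,690.20 / £12,595,590.20 = 2.7749.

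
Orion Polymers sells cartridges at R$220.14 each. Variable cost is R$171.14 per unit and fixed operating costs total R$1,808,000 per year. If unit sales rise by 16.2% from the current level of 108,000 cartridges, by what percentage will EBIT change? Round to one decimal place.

At 108,000 units, contribution = 108,000 × R$49.00 = R$5,292,000.00.
Subtracting fixed costs: EBIT = R$5,292,000.00 − R$1,808,000 = R$3,484,000.00.
DOL = contribution ÷ EBIT = R$5,292,000.00 ÷ R$3,484,000.00 = 1.5189.
So EBIT moves 1.5189 × (+16.2%) = +24.6%.

+24.6%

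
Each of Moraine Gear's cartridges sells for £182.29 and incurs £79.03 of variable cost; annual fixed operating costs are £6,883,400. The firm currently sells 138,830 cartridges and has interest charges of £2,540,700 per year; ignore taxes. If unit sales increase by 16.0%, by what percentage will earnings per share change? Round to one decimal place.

+46.7%

At 138,830 units, contribution = 138,830 × £103.26 = £14,335,585.80.
Subtracting fixed costs: EBIT = £14,335,585.80 − £6,883,400 = £7,452,185.80.
Interest = £2,540,700.00, so EBIT − I = £4,911,485.80.
Degree of combined leverage = contribution ÷ (EBIT − I) = £14,335,585.80 ÷ £4,911,485.80 = 2.9188.
EPS therefore changes by 2.9188 × (+16.0%) = +46.7%.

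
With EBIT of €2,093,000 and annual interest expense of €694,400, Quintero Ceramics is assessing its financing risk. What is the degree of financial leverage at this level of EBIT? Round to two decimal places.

1.50

Annual interest charges come to €694,400.00.
DFL = EBIT ÷ (EBIT − I) = €2,093,000 ÷ (€2,093,000 − €694,400.00) = €2,093,000 ÷ €1,398,600.00 = 1.4965.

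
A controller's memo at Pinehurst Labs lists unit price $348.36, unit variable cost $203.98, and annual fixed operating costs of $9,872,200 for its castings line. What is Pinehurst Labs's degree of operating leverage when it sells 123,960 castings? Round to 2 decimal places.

Total contribution margin = 123,960 × $144.38 = $17,897,344.80.
Operating income = contribution − fixed costs = $17,897,344.80 − $9,872,200 = $8,025,144.80.
DOL = contribution ÷ EBIT = $17,897,344.80 ÷ $8,025,144.80 = 2.2302.

2.23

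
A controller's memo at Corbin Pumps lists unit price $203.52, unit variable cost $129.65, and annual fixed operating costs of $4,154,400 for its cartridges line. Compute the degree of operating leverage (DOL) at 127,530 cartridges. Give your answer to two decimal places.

1.79

At 127,530 units, contribution = 127,530 × $73.87 = $9,420,641.10.
Subtracting fixed costs: EBIT = $9,420,641.10 − $4,154,400 = $5,266,241.10.
Degree of operating leverage = $9,420,641.10 / $5,266,241.10 = 1.7889.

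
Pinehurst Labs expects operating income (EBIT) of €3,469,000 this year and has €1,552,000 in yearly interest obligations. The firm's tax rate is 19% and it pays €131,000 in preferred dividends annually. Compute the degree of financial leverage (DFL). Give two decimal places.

Annual interest charges come to €1,552,000.00.
Preferred dividends grossed up pre-tax: €131,000 / (1 − 0.19) = €161,728.40.
DFL = EBIT ÷ [EBIT − I − D_p/(1−t)] = €3,469,000 ÷ [€3,469,000 − €1,552,000.00 − €161,728.40] = €3,469,000 ÷ €1,755,271.60 = 1.9763.

1.98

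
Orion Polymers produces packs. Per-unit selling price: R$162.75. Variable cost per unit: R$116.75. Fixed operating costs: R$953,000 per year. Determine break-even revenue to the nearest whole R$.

Contribution margin per unit = R$162.75 − R$116.75 = R$46.00, a CM ratio of R$46.00 ÷ R$162.75 = 0.2826.
Break-even sales = FC ÷ CM ratio = R$953,000 × R$162.75 / R$46.00 = R$3,371,755.

R$3,371,755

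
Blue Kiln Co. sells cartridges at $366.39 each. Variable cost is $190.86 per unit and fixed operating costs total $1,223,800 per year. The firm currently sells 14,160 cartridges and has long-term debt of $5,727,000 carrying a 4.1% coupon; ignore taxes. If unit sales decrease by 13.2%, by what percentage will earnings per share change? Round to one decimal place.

At 14,160 units, contribution = 14,160 × $175.53 = $2,485,504.80.
Operating income = contribution − fixed costs = $2,485,504.80 − $1,223,800 = $1,261,704.80.
After interest of $234,807.00, pre-tax earnings = $1,026,897.80.
Degree of combined leverage = contribution ÷ (EBIT − I) = $2,485,504.80 ÷ $1,026,897.80 = 2.4204.
EPS therefore changes by 2.4204 × (-13.2%) = -31.9%.

-31.9%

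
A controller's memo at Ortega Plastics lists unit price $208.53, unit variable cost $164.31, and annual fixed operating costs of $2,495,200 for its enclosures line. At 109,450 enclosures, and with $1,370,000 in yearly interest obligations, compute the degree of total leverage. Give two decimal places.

Contribution at this volume is 109,450 × $44.22 = $4,839,879.00.
EBIT = $4,839,879.00 − $2,495,200 = $2,344,679.00. Interest = $1,370,000.00.
DOL = $4,839,879.00 ÷ $2,344,679.00 = 2.0642; DFL = $2,344,679.00 ÷ $974,679.00 = 2.4056.
Combined leverage = 2.0642 × 2.4056 = 4.9656.

4.97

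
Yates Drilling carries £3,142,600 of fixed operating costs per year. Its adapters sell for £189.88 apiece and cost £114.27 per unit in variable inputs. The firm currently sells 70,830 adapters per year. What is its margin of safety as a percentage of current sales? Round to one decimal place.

Contribution margin per unit = £189.88 − £114.27 = £75.61. Break-even units = £3,142,600 ÷ £75.61 = 41,563.29; break-even revenue = 41,563.29 × £189.88 = £7,892,036.61.
Current sales = 70,830 × £189.88 = £13,449,200.40.
Margin of safety = (£13,449,200.40 − £7,892,036.61) ÷ £13,449,200.40 = 41.3%.

41.3%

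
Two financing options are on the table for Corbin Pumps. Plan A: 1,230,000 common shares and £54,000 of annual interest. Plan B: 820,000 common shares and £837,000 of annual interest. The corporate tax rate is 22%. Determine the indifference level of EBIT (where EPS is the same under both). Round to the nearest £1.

£2,403,000

At indifference, (EBIT − 54,000)(1 − t)/1,230,000 = (EBIT − 837,000)(1 − t)/820,000.
The (1 − t) factor cancels: (EBIT − 54,000) × 820,000 = (EBIT − 837,000) × 1,230,000.
EBIT × (1,230,000 − 820,000) = 837,000 × 1,230,000 − 54,000 × 820,000 = 985,230,000,000, so EBIT = 985,230,000,000 ÷ 410,000 = 2,403,000.00.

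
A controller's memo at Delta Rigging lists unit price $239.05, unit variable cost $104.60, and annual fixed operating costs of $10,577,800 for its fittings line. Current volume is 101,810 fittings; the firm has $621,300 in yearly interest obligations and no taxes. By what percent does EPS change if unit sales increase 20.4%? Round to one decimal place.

Contribution at this volume is 101,810 × $134.45 = $13,688,354.50.
Operating income = contribution − fixed costs = $13,688,354.50 − $10,577,800 = $3,110,554.50.
Interest = $621,300.00, so EBIT − I = $2,489,254.50.
DCL = total CM / (EBIT − I) = $13,688,354.50 / $2,489,254.50 = 5.4990.
%ΔEPS = DCL × %ΔSales = 5.4990 × +20.4% = +112.2%.

+112.2%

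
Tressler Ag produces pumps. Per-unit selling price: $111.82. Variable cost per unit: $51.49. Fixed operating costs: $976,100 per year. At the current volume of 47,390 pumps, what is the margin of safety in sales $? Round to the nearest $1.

$3,489,975

Contribution margin per unit = $111.82 − $51.49 = $60.33. Break-even units = $976,100 ÷ $60.33 = 16,179.35; break-even revenue = 16,179.35 × $111.82 = $1,809,174.57.
Current sales = 47,390 × $111.82 = $5,299,149.80.
Margin of safety = $5,299,149.80 − $1,809,174.57 = $3,489,975.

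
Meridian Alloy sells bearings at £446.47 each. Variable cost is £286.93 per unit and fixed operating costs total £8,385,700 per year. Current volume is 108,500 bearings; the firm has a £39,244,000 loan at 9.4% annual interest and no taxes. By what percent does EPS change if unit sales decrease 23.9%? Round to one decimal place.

Total contribution margin = 108,500 × £159.54 = £17,310,090.00.
Operating income = contribution − fixed costs = £17,310,090.00 − £8,385,700 = £8,924,390.00.
Interest = £3,688,936.00, so EBIT − I = £5,235,454.00.
DCL = total CM / (EBIT − I) = £17,310,090.00 / £5,235,454.00 = 3.3063.
%ΔEPS = DCL × %ΔSales = 3.3063 × -23.9% = -79.0%.

-79.0%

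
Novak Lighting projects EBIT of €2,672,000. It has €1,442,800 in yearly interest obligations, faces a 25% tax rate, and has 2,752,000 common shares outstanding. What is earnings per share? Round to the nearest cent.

€0.33

Interest = €1,442,800.00, so EBT = €2,672,000 − €1,442,800.00 = €1,229,200.00.
Net income = €1,229,200.00 × (1 − 0.25) = €921,900.00.
EPS = €921,900.00 ÷ 2,752,000 = €0.33.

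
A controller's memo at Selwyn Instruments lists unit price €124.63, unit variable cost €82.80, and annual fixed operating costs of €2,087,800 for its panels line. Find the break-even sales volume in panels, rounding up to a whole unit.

Each unit contributes €124.63 − €82.80 = €41.83.
Units to break even: €2,087,800 ÷ €41.83 = 49,911.55, rounded up to 49,912.

49,912 panels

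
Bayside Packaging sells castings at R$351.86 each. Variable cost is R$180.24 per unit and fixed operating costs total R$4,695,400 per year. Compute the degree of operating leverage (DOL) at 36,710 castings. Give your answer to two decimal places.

At 36,710 units, contribution = 36,710 × R$171.62 = R$6,300,170.20.
Operating income = contribution − fixed costs = R$6,300,170.20 − R$4,695,400 = R$1,604,770.20.
So DOL = total CM / EBIT = R$6,300,170.20 / R$1,604,770.20 = 3.9259.

3.93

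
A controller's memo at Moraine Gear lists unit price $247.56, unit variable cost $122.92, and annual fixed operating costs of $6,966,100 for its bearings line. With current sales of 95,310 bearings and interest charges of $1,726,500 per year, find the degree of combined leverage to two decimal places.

3.73

At 95,310 units, contribution = 95,310 × $124.64 = $11,879,438.40.
EBIT = $11,879,438.40 − $6,966,100 = $4,913,338.40. Interest = $1,726,500.00, so EBIT − I = $3,186,838.40.
DCL = contribution ÷ (EBIT − I) = $11,879,438.40 ÷ $3,186,838.40 = 3.7277.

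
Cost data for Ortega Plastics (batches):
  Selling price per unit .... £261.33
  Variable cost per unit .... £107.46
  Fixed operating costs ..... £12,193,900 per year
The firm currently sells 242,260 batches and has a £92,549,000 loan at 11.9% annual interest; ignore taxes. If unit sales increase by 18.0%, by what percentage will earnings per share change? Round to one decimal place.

+47.7%

Total contribution margin = 242,260 × £153.87 = £37,276,546.20.
EBIT = £37,276,546.20 − £12,193,900 = £25,082,646.20.
Interest = £11,013,331.00, so EBIT − I = £14,069,315.20.
Degree of combined leverage = contribution ÷ (EBIT − I) = £37,276,546.20 ÷ £14,069,315.20 = 2.6495.
%ΔEPS = DCL × %ΔSales = 2.6495 × +18.0% = +47.7%.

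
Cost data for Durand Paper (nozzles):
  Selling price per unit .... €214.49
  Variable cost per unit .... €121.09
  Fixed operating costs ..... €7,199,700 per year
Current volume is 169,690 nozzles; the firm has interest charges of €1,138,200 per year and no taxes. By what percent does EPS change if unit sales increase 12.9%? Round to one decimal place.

+27.2%

At 169,690 units, contribution = 169,690 × €93.40 = €15,849,046.00.
Operating income = contribution − fixed costs = €15,849,046.00 − €7,199,700 = €8,649,346.00.
After interest of €1,138,200.00, pre-tax earnings = €7,511,146.00.
DCL = total CM / (EBIT − I) = €15,849,046.00 / €7,511,146.00 = 2.1101.
%ΔEPS = DCL × %ΔSales = 2.1101 × +12.9% = +27.2%.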